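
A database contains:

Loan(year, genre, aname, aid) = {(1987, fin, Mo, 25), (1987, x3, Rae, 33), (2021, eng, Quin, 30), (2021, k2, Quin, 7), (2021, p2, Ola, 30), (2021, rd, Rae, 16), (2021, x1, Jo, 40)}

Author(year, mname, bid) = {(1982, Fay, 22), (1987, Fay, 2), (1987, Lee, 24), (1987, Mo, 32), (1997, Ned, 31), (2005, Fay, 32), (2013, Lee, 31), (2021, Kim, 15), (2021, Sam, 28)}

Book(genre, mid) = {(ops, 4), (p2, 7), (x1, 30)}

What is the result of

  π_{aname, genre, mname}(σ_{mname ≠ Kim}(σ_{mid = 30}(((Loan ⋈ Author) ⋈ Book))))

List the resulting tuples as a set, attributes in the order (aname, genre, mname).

Loan ⋈ Author (natural join on year): {(1987, fin, Mo, 25, Fay, 2), (1987, fin, Mo, 25, Lee, 24), (1987, fin, Mo, 25, Mo, 32), (1987, x3, Rae, 33, Fay, 2), (1987, x3, Rae, 33, Lee, 24), (1987, x3, Rae, 33, Mo, 32), (2021, eng, Quin, 30, Kim, 15), (2021, eng, Quin, 30, Sam, 28), (2021, k2, Quin, 7, Kim, 15), (2021, k2, Quin, 7, Sam, 28), (2021, p2, Ola, 30, Kim, 15), (2021, p2, Ola, 30, Sam, 28), (2021, rd, Rae, 16, Kim, 15), (2021, rd, Rae, 16, Sam, 28), (2021, x1, Jo, 40, Kim, 15), (2021, x1, Jo, 40, Sam, 28)}
(Loan ⋈ Author) ⋈ Book (natural join on genre): {(2021, p2, Ola, 30, Kim, 15, 7), (2021, p2, Ola, 30, Sam, 28, 7), (2021, x1, Jo, 40, Kim, 15, 30), (2021, x1, Jo, 40, Sam, 28, 30)}
Selection mid = 30: {(2021, x1, Jo, 40, Kim, 15, 30), (2021, x1, Jo, 40, Sam, 28, 30)}
Selection mname ≠ Kim: {(2021, x1, Jo, 40, Sam, 28, 30)}
π_{aname, genre, mname} gives {(Jo, x1, Sam)}.

{(Jo, x1, Sam)}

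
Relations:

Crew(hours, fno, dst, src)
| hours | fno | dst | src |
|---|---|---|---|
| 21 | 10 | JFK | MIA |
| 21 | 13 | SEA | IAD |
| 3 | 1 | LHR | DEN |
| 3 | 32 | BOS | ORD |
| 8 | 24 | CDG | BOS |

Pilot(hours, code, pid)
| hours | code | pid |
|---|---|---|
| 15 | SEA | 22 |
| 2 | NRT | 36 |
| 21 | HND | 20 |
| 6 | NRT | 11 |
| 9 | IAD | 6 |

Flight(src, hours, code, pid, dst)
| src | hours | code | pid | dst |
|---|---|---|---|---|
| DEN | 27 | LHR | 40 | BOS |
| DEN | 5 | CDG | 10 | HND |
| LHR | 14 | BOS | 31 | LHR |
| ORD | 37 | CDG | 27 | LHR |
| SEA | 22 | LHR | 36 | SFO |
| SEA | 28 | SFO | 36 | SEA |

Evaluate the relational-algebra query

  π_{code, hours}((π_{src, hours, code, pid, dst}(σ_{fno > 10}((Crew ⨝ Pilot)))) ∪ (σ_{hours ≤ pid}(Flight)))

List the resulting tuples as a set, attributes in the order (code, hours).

Natural join on hours: {(21, 10, JFK, MIA, HND, 20), (21, 13, SEA, IAD, HND, 20)}
Selection fno > 10: {(21, 13, SEA, IAD, HND, 20)}
Keep only column(s) src, hours, code, pid, dst: {(IAD, 21, HND, 20, SEA)}
Selection hours ≤ pid: {(DEN, 27, LHR, 40, BOS), (DEN, 5, CDG, 10, HND), (LHR, 14, BOS, 31, LHR), (SEA, 22, LHR, 36, SFO), (SEA, 28, SFO, 36, SEA)}
Set union of the two operands is {(DEN, 27, LHR, 40, BOS), (DEN, 5, CDG, 10, HND), (IAD, 21, HND, 20, SEA), (LHR, 14, BOS, 31, LHR), (SEA, 22, LHR, 36, SFO), (SEA, 28, SFO, 36, SEA)}.
Keep only column(s) code, hours: {(BOS, 14), (CDG, 5), (HND, 21), (LHR, 22), (LHR, 27), (SFO, 28)}

{(BOS, 14), (CDG, 5), (HND, 21), (LHR, 22), (LHR, 27), (SFO, 28)}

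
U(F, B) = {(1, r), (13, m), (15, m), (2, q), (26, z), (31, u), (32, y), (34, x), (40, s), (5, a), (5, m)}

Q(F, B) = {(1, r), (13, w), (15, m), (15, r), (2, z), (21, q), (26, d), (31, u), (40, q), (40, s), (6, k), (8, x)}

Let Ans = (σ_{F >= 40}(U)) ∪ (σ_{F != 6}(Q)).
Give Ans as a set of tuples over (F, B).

Apply σ_{F >= 40}; surviving tuples: {(40, s)}
Apply σ_{F != 6}; surviving tuples: {(1, r), (13, w), (15, m), (15, r), (2, z), (21, q), (26, d), (31, u), (40, q), (40, s), (8, x)}
Set union of the two operands is {(1, r), (13, w), (15, m), (15, r), (2, z), (21, q), (26, d), (31, u), (40, q), (40, s), (8, x)}.

{(1, r), (13, w), (15, m), (15, r), (2, z), (21, q), (26, d), (31, u), (40, q), (40, s), (8, x)}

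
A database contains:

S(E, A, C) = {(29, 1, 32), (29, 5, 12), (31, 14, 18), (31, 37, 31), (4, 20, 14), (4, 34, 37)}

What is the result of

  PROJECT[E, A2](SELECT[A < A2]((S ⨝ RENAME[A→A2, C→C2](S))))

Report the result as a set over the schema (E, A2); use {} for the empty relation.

ρ[A→A2, C→C2]: schema becomes (E, A2, C2); tuples unchanged.
Joining S and RENAME[A→A2, C→C2](S) on E yields {(29, 1, 32, 1, 32), (29, 1, 32, 5, 12), (29, 5, 12, 1, 32), (29, 5, 12, 5, 12), (31, 14, 18, 14, 18), (31, 14, 18, 37, 31), (31, 37, 31, 14, 18), (31, 37, 31, 37, 31), (4, 20, 14, 20, 14), (4, 20, 14, 34, 37), (4, 34, 37, 20, 14), (4, 34, 37, 34, 37)}.
σ[A < A2]: keep tuples satisfying A < A2 → {(29, 1, 32, 5, 12), (31, 14, 18, 37, 31), (4, 20, 14, 34, 37)}
Keep only column(s) E, A2: {(29, 5), (31, 37), (4, 34)}

{(29, 5), (31, 37), (4, 34)}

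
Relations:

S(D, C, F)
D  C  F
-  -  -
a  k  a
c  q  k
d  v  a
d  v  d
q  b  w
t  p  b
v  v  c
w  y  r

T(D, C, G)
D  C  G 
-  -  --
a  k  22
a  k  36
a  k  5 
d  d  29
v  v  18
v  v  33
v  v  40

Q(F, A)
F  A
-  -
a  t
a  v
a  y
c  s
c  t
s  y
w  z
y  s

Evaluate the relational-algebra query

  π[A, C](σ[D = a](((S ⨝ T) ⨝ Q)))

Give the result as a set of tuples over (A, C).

Joining S and T on D, C yields {(a, k, a, 22), (a, k, a, 36), (a, k, a, 5), (v, v, c, 18), (v, v, c, 33), (v, v, c, 40)}.
Joining (S ⨝ T) and Q on F yields {(a, k, a, 22, t), (a, k, a, 22, v), (a, k, a, 22, y), (a, k, a, 36, t), (a, k, a, 36, v), (a, k, a, 36, y), (a, k, a, 5, t), (a, k, a, 5, v), (a, k, a, 5, y), (v, v, c, 18, s), (v, v, c, 18, t), (v, v, c, 33, s), (v, v, c, 33, t), (v, v, c, 40, s), (v, v, c, 40, t)}.
Filtering on D = a leaves {(a, k, a, 22, t), (a, k, a, 22, v), (a, k, a, 22, y), (a, k, a, 36, t), (a, k, a, 36, v), (a, k, a, 36, y), (a, k, a, 5, t), (a, k, a, 5, v), (a, k, a, 5, y)}.
π[A, C]: project onto (A, C) (6 duplicate(s) eliminated) → {(t, k), (v, k), (y, k)}

{(t, k), (v, k), (y, k)}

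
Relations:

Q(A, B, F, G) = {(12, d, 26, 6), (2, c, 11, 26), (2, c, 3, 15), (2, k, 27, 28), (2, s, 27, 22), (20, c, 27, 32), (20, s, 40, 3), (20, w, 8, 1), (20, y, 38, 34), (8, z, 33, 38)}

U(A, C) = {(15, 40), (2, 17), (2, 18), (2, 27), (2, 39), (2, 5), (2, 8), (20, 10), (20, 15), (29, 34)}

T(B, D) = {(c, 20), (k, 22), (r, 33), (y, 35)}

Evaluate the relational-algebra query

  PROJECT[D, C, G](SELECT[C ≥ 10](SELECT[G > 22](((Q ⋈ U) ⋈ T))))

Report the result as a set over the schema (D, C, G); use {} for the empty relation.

Q ⋈ U (natural join on A): {(2, c, 11, 26, 17), (2, c, 11, 26, 18), (2, c, 11, 26, 27), (2, c, 11, 26, 39), (2, c, 11, 26, 5), (2, c, 11, 26, 8), (2, c, 3, 15, 17), (2, c, 3, 15, 18), (2, c, 3, 15, 27), (2, c, 3, 15, 39), (2, c, 3, 15, 5), (2, c, 3, 15, 8), (2, k, 27, 28, 17), (2, k, 27, 28, 18), (2, k, 27, 28, 27), (2, k, 27, 28, 39), (2, k, 27, 28, 5), (2, k, 27, 28, 8), (2, s, 27, 22, 17), (2, s, 27, 22, 18), (2, s, 27, 22, 27), (2, s, 27, 22, 39), (2, s, 27, 22, 5), (2, s, 27, 22, 8), (20, c, 27, 32, 10), (20, c, 27, 32, 15), (20, s, 40, 3, 10), (20, s, 40, 3, 15), (20, w, 8, 1, 10), (20, w, 8, 1, 15), (20, y, 38, 34, 10), (20, y, 38, 34, 15)}
(Q ⋈ U) ⋈ T (natural join on B): {(2, c, 11, 26, 17, 20), (2, c, 11, 26, 18, 20), (2, c, 11, 26, 27, 20), (2, c, 11, 26, 39, 20), (2, c, 11, 26, 5, 20), (2, c, 11, 26, 8, 20), (2, c, 3, 15, 17, 20), (2, c, 3, 15, 18, 20), (2, c, 3, 15, 27, 20), (2, c, 3, 15, 39, 20), (2, c, 3, 15, 5, 20), (2, c, 3, 15, 8, 20), (2, k, 27, 28, 17, 22), (2, k, 27, 28, 18, 22), (2, k, 27, 28, 27, 22), (2, k, 27, 28, 39, 22), (2, k, 27, 28, 5, 22), (2, k, 27, 28, 8, 22), (20, c, 27, 32, 10, 20), (20, c, 27, 32, 15, 20), (20, y, 38, 34, 10, 35), (20, y, 38, 34, 15, 35)}
Apply σ_{G > 22}; surviving tuples: {(2, c, 11, 26, 17, 20), (2, c, 11, 26, 18, 20), (2, c, 11, 26, 27, 20), (2, c, 11, 26, 39, 20), (2, c, 11, 26, 5, 20), (2, c, 11, 26, 8, 20), (2, k, 27, 28, 17, 22), (2, k, 27, 28, 18, 22), (2, k, 27, 28, 27, 22), (2, k, 27, 28, 39, 22), (2, k, 27, 28, 5, 22), (2, k, 27, 28, 8, 22), (20, c, 27, 32, 10, 20), (20, c, 27, 32, 15, 20), (20, y, 38, 34, 10, 35), (20, y, 38, 34, 15, 35)}
Apply σ_{C ≥ 10}; surviving tuples: {(2, c, 11, 26, 17, 20), (2, c, 11, 26, 18, 20), (2, c, 11, 26, 27, 20), (2, c, 11, 26, 39, 20), (2, k, 27, 28, 17, 22), (2, k, 27, 28, 18, 22), (2, k, 27, 28, 27, 22), (2, k, 27, 28, 39, 22), (20, c, 27, 32, 10, 20), (20, c, 27, 32, 15, 20), (20, y, 38, 34, 10, 35), (20, y, 38, 34, 15, 35)}
Projecting to D, C, G: {(20, 10, 32), (20, 15, 32), (20, 17, 26), (20, 18, 26), (20, 27, 26), (20, 39, 26), (22, 17, 28), (22, 18, 28), (22, 27, 28), (22, 39, 28), (35, 10, 34), (35, 15, 34)}

{(20, 10, 32), (20, 15, 32), (20, 17, 26), (20, 18, 26), (20, 27, 26), (20, 39, 26), (22, 17, 28), (22, 18, 28), (22, 27, 28), (22, 39, 28), (35, 10, 34), (35, 15, 34)}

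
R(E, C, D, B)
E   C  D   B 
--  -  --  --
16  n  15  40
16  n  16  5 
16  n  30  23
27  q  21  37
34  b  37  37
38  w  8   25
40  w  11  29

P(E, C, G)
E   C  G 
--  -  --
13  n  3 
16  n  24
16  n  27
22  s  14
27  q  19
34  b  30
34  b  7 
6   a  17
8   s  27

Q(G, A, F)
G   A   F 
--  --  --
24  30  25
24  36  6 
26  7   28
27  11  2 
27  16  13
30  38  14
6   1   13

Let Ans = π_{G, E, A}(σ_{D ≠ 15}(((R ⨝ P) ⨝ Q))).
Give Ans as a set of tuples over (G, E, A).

Natural join on E, C: {(16, n, 15, 40, 24), (16, n, 15, 40, 27), (16, n, 16, 5, 24), (16, n, 16, 5, 27), (16, n, 30, 23, 24), (16, n, 30, 23, 27), (27, q, 21, 37, 19), (34, b, 37, 37, 30), (34, b, 37, 37, 7)}
Natural join on G: {(16, n, 15, 40, 24, 30, 25), (16, n, 15, 40, 24, 36, 6), (16, n, 15, 40, 27, 11, 2), (16, n, 15, 40, 27, 16, 13), (16, n, 16, 5, 24, 30, 25), (16, n, 16, 5, 24, 36, 6), (16, n, 16, 5, 27, 11, 2), (16, n, 16, 5, 27, 16, 13), (16, n, 30, 23, 24, 30, 25), (16, n, 30, 23, 24, 36, 6), (16, n, 30, 23, 27, 11, 2), (16, n, 30, 23, 27, 16, 13), (34, b, 37, 37, 30, 38, 14)}
Selection D ≠ 15: {(16, n, 16, 5, 24, 30, 25), (16, n, 16, 5, 24, 36, 6), (16, n, 16, 5, 27, 11, 2), (16, n, 16, 5, 27, 16, 13), (16, n, 30, 23, 24, 30, 25), (16, n, 30, 23, 24, 36, 6), (16, n, 30, 23, 27, 11, 2), (16, n, 30, 23, 27, 16, 13), (34, b, 37, 37, 30, 38, 14)}
Projecting to G, E, A (4 duplicate(s) eliminated): {(24, 16, 30), (24, 16, 36), (27, 16, 11), (27, 16, 16), (30, 34, 38)}

{(24, 16, 30), (24, 16, 36), (27, 16, 11), (27, 16, 16), (30, 34, 38)}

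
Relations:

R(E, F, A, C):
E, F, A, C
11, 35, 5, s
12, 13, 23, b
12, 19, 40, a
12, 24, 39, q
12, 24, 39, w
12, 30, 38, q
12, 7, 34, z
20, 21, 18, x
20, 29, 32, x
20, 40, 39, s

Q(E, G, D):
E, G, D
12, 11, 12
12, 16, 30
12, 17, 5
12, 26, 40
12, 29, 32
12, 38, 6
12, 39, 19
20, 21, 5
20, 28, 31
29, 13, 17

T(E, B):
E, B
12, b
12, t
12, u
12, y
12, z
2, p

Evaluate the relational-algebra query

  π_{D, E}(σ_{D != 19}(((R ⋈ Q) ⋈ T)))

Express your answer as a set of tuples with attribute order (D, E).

{(12, 12), (30, 12), (32, 12), (40, 12), (5, 12), (6, 12)}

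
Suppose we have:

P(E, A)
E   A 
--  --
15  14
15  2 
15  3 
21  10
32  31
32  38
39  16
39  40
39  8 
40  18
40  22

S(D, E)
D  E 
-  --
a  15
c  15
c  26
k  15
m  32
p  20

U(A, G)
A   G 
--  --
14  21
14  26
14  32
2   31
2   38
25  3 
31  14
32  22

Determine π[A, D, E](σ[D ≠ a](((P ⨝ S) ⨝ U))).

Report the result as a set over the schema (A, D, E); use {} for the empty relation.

{(14, c, 15), (14, k, 15), (2, c, 15), (2, k, 15), (31, m, 32)}

Natural join on E: {(15, 14, a), (15, 14, c), (15, 14, k), (15, 2, a), (15, 2, c), (15, 2, k), (15, 3, a), (15, 3, c), (15, 3, k), (32, 31, m), (32, 38, m)}
Natural join on A: {(15, 14, a, 21), (15, 14, a, 26), (15, 14, a, 32), (15, 14, c, 21), (15, 14, c, 26), (15, 14, c, 32), (15, 14, k, 21), (15, 14, k, 26), (15, 14, k, 32), (15, 2, a, 31), (15, 2, a, 38), (15, 2, c, 31), (15, 2, c, 38), (15, 2, k, 31), (15, 2, k, 38), (32, 31, m, 14)}
σ[D ≠ a]: keep tuples satisfying D ≠ a → {(15, 14, c, 21), (15, 14, c, 26), (15, 14, c, 32), (15, 14, k, 21), (15, 14, k, 26), (15, 14, k, 32), (15, 2, c, 31), (15, 2, c, 38), (15, 2, k, 31), (15, 2, k, 38), (32, 31, m, 14)}
π_{A, D, E} gives {(14, c, 15), (14, k, 15), (2, c, 15), (2, k, 15), (31, m, 32)} (6 duplicate(s) eliminated).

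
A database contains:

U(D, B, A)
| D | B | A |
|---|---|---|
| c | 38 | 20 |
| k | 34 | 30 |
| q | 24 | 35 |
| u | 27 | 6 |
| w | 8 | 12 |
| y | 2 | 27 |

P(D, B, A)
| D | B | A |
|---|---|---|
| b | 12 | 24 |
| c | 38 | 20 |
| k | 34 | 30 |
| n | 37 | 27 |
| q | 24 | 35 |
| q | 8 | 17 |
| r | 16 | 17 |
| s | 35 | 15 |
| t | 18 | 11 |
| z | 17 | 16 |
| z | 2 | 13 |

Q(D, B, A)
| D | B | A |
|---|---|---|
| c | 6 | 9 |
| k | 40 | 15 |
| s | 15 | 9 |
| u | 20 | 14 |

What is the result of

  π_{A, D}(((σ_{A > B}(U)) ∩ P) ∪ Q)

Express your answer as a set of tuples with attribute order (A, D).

Apply σ_{A > B}; surviving tuples: {(q, 24, 35), (w, 8, 12), (y, 2, 27)}
Taking the intersection: {(q, 24, 35)}
Taking the union: {(c, 6, 9), (k, 40, 15), (q, 24, 35), (s, 15, 9), (u, 20, 14)}
Keep only column(s) A, D: {(14, u), (15, k), (35, q), (9, c), (9, s)}

{(14, u), (15, k), (35, q), (9, c), (9, s)}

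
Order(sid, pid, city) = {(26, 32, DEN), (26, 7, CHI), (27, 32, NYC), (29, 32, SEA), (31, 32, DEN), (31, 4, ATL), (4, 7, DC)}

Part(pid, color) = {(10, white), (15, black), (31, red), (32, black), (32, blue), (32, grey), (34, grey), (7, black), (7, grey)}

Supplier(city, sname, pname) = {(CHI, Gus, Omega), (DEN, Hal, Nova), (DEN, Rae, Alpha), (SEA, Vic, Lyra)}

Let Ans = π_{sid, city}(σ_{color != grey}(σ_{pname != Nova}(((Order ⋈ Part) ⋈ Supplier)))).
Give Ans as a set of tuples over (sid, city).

Joining Order and Part on pid yields {(26, 32, DEN, black), (26, 32, DEN, blue), (26, 32, DEN, grey), (26, 7, CHI, black), (26, 7, CHI, grey), (27, 32, NYC, black), (27, 32, NYC, blue), (27, 32, NYC, grey), (29, 32, SEA, black), (29, 32, SEA, blue), (29, 32, SEA, grey), (31, 32, DEN, black), (31, 32, DEN, blue), (31, 32, DEN, grey), (4, 7, DC, black), (4, 7, DC, grey)}.
Joining (Order ⋈ Part) and Supplier on city yields {(26, 32, DEN, black, Hal, Nova), (26, 32, DEN, black, Rae, Alpha), (26, 32, DEN, blue, Hal, Nova), (26, 32, DEN, blue, Rae, Alpha), (26, 32, DEN, grey, Hal, Nova), (26, 32, DEN, grey, Rae, Alpha), (26, 7, CHI, black, Gus, Omega), (26, 7, CHI, grey, Gus, Omega), (29, 32, SEA, black, Vic, Lyra), (29, 32, SEA, blue, Vic, Lyra), (29, 32, SEA, grey, Vic, Lyra), (31, 32, DEN, black, Hal, Nova), (31, 32, DEN, black, Rae, Alpha), (31, 32, DEN, blue, Hal, Nova), (31, 32, DEN, blue, Rae, Alpha), (31, 32, DEN, grey, Hal, Nova), (31, 32, DEN, grey, Rae, Alpha)}.
Filtering on pname != Nova leaves {(26, 32, DEN, black, Rae, Alpha), (26, 32, DEN, blue, Rae, Alpha), (26, 32, DEN, grey, Rae, Alpha), (26, 7, CHI, black, Gus, Omega), (26, 7, CHI, grey, Gus, Omega), (29, 32, SEA, black, Vic, Lyra), (29, 32, SEA, blue, Vic, Lyra), (29, 32, SEA, grey, Vic, Lyra), (31, 32, DEN, black, Rae, Alpha), (31, 32, DEN, blue, Rae, Alpha), (31, 32, DEN, grey, Rae, Alpha)}.
Filtering on color != grey leaves {(26, 32, DEN, black, Rae, Alpha), (26, 32, DEN, blue, Rae, Alpha), (26, 7, CHI, black, Gus, Omega), (29, 32, SEA, black, Vic, Lyra), (29, 32, SEA, blue, Vic, Lyra), (31, 32, DEN, black, Rae, Alpha), (31, 32, DEN, blue, Rae, Alpha)}.
Projecting to sid, city (3 duplicate(s) eliminated): {(26, CHI), (26, DEN), (29, SEA), (31, DEN)}

{(26, CHI), (26, DEN), (29, SEA), (31, DEN)}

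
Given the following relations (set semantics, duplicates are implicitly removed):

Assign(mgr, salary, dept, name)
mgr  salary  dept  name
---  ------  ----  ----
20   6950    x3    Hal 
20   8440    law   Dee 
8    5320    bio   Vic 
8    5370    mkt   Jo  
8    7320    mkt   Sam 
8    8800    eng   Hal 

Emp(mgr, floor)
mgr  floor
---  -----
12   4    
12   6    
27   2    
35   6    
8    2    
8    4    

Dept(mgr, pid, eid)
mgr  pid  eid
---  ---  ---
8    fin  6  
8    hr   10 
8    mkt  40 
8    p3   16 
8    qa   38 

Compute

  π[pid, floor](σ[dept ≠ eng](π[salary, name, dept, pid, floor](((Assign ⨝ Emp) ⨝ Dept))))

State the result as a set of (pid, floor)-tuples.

{(fin, 2), (fin, 4), (hr, 2), (hr, 4), (mkt, 2), (mkt, 4), (p3, 2), (p3, 4), (qa, 2), (qa, 4)}

Joining Assign and Emp on mgr yields {(8, 5320, bio, Vic, 2), (8, 5320, bio, Vic, 4), (8, 5370, mkt, Jo, 2), (8, 5370, mkt, Jo, 4), (8, 7320, mkt, Sam, 2), (8, 7320, mkt, Sam, 4), (8, 8800, eng, Hal, 2), (8, 8800, eng, Hal, 4)}.
Joining (Assign ⨝ Emp) and Dept on mgr yields {(8, 5320, bio, Vic, 2, fin, 6), (8, 5320, bio, Vic, 2, hr, 10), (8, 5320, bio, Vic, 2, mkt, 40), (8, 5320, bio, Vic, 2, p3, 16), (8, 5320, bio, Vic, 2, qa, 38), (8, 5320, bio, Vic, 4, fin, 6), (8, 5320, bio, Vic, 4, hr, 10), (8, 5320, bio, Vic, 4, mkt, 40), (8, 5320, bio, Vic, 4, p3, 16), (8, 5320, bio, Vic, 4, qa, 38), (8, 5370, mkt, Jo, 2, fin, 6), (8, 5370, mkt, Jo, 2, hr, 10), (8, 5370, mkt, Jo, 2, mkt, 40), (8, 5370, mkt, Jo, 2, p3, 16), (8, 5370, mkt, Jo, 2, qa, 38), (8, 5370, mkt, Jo, 4, fin, 6), (8, 5370, mkt, Jo, 4, hr, 10), (8, 5370, mkt, Jo, 4, mkt, 40), (8, 5370, mkt, Jo, 4, p3, 16), (8, 5370, mkt, Jo, 4, qa, 38), (8, 7320, mkt, Sam, 2, fin, 6), (8, 7320, mkt, Sam, 2, hr, 10), (8, 7320, mkt, Sam, 2, mkt, 40), (8, 7320, mkt, Sam, 2, p3, 16), (8, 7320, mkt, Sam, 2, qa, 38), (8, 7320, mkt, Sam, 4, fin, 6), (8, 7320, mkt, Sam, 4, hr, 10), (8, 7320, mkt, Sam, 4, mkt, 40), (8, 7320, mkt, Sam, 4, p3, 16), (8, 7320, mkt, Sam, 4, qa, 38), (8, 8800, eng, Hal, 2, fin, 6), (8, 8800, eng, Hal, 2, hr, 10), (8, 8800, eng, Hal, 2, mkt, 40), (8, 8800, eng, Hal, 2, p3, 16), (8, 8800, eng, Hal, 2, qa, 38), (8, 8800, eng, Hal, 4, fin, 6), (8, 8800, eng, Hal, 4, hr, 10), (8, 8800, eng, Hal, 4, mkt, 40), (8, 8800, eng, Hal, 4, p3, 16), (8, 8800, eng, Hal, 4, qa, 38)}.
Keep only column(s) salary, name, dept, pid, floor: {(5320, Vic, bio, fin, 2), (5320, Vic, bio, fin, 4), (5320, Vic, bio, hr, 2), (5320, Vic, bio, hr, 4), (5320, Vic, bio, mkt, 2), (5320, Vic, bio, mkt, 4), (5320, Vic, bio, p3, 2), (5320, Vic, bio, p3, 4), (5320, Vic, bio, qa, 2), (5320, Vic, bio, qa, 4), (5370, Jo, mkt, fin, 2), (5370, Jo, mkt, fin, 4), (5370, Jo, mkt, hr, 2), (5370, Jo, mkt, hr, 4), (5370, Jo, mkt, mkt, 2), (5370, Jo, mkt, mkt, 4), (5370, Jo, mkt, p3, 2), (5370, Jo, mkt, p3, 4), (5370, Jo, mkt, qa, 2), (5370, Jo, mkt, qa, 4), (7320, Sam, mkt, fin, 2), (7320, Sam, mkt, fin, 4), (7320, Sam, mkt, hr, 2), (7320, Sam, mkt, hr, 4), (7320, Sam, mkt, mkt, 2), (7320, Sam, mkt, mkt, 4), (7320, Sam, mkt, p3, 2), (7320, Sam, mkt, p3, 4), (7320, Sam, mkt, qa, 2), (7320, Sam, mkt, qa, 4), (8800, Hal, eng, fin, 2), (8800, Hal, eng, fin, 4), (8800, Hal, eng, hr, 2), (8800, Hal, eng, hr, 4), (8800, Hal, eng, mkt, 2), (8800, Hal, eng, mkt, 4), (8800, Hal, eng, p3, 2), (8800, Hal, eng, p3, 4), (8800, Hal, eng, qa, 2), (8800, Hal, eng, qa, 4)}
σ[dept ≠ eng]: keep tuples satisfying dept ≠ eng → {(5320, Vic, bio, fin, 2), (5320, Vic, bio, fin, 4), (5320, Vic, bio, hr, 2), (5320, Vic, bio, hr, 4), (5320, Vic, bio, mkt, 2), (5320, Vic, bio, mkt, 4), (5320, Vic, bio, p3, 2), (5320, Vic, bio, p3, 4), (5320, Vic, bio, qa, 2), (5320, Vic, bio, qa, 4), (5370, Jo, mkt, fin, 2), (5370, Jo, mkt, fin, 4), (5370, Jo, mkt, hr, 2), (5370, Jo, mkt, hr, 4), (5370, Jo, mkt, mkt, 2), (5370, Jo, mkt, mkt, 4), (5370, Jo, mkt, p3, 2), (5370, Jo, mkt, p3, 4), (5370, Jo, mkt, qa, 2), (5370, Jo, mkt, qa, 4), (7320, Sam, mkt, fin, 2), (7320, Sam, mkt, fin, 4), (7320, Sam, mkt, hr, 2), (7320, Sam, mkt, hr, 4), (7320, Sam, mkt, mkt, 2), (7320, Sam, mkt, mkt, 4), (7320, Sam, mkt, p3, 2), (7320, Sam, mkt, p3, 4), (7320, Sam, mkt, qa, 2), (7320, Sam, mkt, qa, 4)}
Keep only column(s) pid, floor (20 duplicate(s) eliminated): {(fin, 2), (fin, 4), (hr, 2), (hr, 4), (mkt, 2), (mkt, 4), (p3, 2), (p3, 4), (qa, 2), (qa, 4)}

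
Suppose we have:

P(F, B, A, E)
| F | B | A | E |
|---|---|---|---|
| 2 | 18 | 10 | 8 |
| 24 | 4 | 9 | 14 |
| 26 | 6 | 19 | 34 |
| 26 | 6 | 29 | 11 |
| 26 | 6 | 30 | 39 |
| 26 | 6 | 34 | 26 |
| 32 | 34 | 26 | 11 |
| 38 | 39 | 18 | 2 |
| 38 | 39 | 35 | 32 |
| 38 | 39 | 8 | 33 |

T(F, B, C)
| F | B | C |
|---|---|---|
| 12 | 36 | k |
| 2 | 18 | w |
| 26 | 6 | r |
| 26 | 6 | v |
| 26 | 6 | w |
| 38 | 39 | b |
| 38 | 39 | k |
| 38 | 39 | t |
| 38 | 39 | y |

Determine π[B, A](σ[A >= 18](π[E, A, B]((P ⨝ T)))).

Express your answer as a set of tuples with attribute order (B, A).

{(39, 18), (39, 35), (6, 19), (6, 29), (6, 30), (6, 34)}

Natural join on F, B: {(2, 18, 10, 8, w), (26, 6, 19, 34, r), (26, 6, 19, 34, v), (26, 6, 19, 34, w), (26, 6, 29, 11, r), (26, 6, 29, 11, v), (26, 6, 29, 11, w), (26, 6, 30, 39, r), (26, 6, 30, 39, v), (26, 6, 30, 39, w), (26, 6, 34, 26, r), (26, 6, 34, 26, v), (26, 6, 34, 26, w), (38, 39, 18, 2, b), (38, 39, 18, 2, k), (38, 39, 18, 2, t), (38, 39, 18, 2, y), (38, 39, 35, 32, b), (38, 39, 35, 32, k), (38, 39, 35, 32, t), (38, 39, 35, 32, y), (38, 39, 8, 33, b), (38, 39, 8, 33, k), (38, 39, 8, 33, t), (38, 39, 8, 33, y)}
π[E, A, B]: project onto (E, A, B) (17 duplicate(s) eliminated) → {(11, 29, 6), (2, 18, 39), (26, 34, 6), (32, 35, 39), (33, 8, 39), (34, 19, 6), (39, 30, 6), (8, 10, 18)}
σ[A >= 18]: keep tuples satisfying A >= 18 → {(11, 29, 6), (2, 18, 39), (26, 34, 6), (32, 35, 39), (34, 19, 6), (39, 30, 6)}
π[B, A]: project onto (B, A) → {(39, 18), (39, 35), (6, 19), (6, 29), (6, 30), (6, 34)}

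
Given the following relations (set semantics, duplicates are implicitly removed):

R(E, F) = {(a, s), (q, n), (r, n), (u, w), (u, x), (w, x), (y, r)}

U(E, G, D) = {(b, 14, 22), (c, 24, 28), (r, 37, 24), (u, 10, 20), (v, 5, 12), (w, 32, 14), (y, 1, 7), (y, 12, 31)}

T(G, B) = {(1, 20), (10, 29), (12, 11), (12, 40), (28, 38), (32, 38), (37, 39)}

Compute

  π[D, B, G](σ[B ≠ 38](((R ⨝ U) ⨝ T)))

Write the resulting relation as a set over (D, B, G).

{(20, 29, 10), (24, 39, 37), (31, 11, 12), (31, 40, 12), (7, 20, 1)}

R ⋈ U (natural join on E): {(r, n, 37, 24), (u, w, 10, 20), (u, x, 10, 20), (w, x, 32, 14), (y, r, 1, 7), (y, r, 12, 31)}
(R ⨝ U) ⋈ T (natural join on G): {(r, n, 37, 24, 39), (u, w, 10, 20, 29), (u, x, 10, 20, 29), (w, x, 32, 14, 38), (y, r, 1, 7, 20), (y, r, 12, 31, 11), (y, r, 12, 31, 40)}
σ[B ≠ 38]: keep tuples satisfying B ≠ 38 → {(r, n, 37, 24, 39), (u, w, 10, 20, 29), (u, x, 10, 20, 29), (y, r, 1, 7, 20), (y, r, 12, 31, 11), (y, r, 12, 31, 40)}
Projecting to D, B, G (1 duplicate(s) eliminated): {(20, 29, 10), (24, 39, 37), (31, 11, 12), (31, 40, 12), (7, 20, 1)}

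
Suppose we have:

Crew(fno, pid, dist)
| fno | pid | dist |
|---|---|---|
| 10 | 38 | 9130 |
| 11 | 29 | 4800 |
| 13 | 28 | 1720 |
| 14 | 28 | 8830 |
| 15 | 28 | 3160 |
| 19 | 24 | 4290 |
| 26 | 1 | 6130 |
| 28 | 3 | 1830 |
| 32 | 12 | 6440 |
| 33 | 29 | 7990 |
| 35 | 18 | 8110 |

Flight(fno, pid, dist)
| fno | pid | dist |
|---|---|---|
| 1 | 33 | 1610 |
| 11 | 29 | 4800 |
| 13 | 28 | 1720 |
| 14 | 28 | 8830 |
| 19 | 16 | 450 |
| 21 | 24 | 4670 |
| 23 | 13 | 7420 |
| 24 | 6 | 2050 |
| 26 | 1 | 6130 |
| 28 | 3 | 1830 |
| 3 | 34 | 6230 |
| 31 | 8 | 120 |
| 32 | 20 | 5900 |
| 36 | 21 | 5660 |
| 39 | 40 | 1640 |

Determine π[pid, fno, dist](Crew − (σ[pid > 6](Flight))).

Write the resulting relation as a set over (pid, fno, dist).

{(1, 26, 6130), (12, 32, 6440), (18, 35, 8110), (24, 19, 4290), (28, 15, 3160), (29, 33, 7990), (3, 28, 1830), (38, 10, 9130)}

Apply σ_{pid > 6}; surviving tuples: {(1, 33, 1610), (11, 29, 4800), (13, 28, 1720), (14, 28, 8830), (19, 16, 450), (21, 24, 4670), (23, 13, 7420), (3, 34, 6230), (31, 8, 120), (32, 20, 5900), (36, 21, 5660), (39, 40, 1640)}
Taking the difference: {(10, 38, 9130), (15, 28, 3160), (19, 24, 4290), (26, 1, 6130), (28, 3, 1830), (32, 12, 6440), (33, 29, 7990), (35, 18, 8110)}
π_{pid, fno, dist} gives {(1, 26, 6130), (12, 32, 6440), (18, 35, 8110), (24, 19, 4290), (28, 15, 3160), (29, 33, 7990), (3, 28, 1830), (38, 10, 9130)}.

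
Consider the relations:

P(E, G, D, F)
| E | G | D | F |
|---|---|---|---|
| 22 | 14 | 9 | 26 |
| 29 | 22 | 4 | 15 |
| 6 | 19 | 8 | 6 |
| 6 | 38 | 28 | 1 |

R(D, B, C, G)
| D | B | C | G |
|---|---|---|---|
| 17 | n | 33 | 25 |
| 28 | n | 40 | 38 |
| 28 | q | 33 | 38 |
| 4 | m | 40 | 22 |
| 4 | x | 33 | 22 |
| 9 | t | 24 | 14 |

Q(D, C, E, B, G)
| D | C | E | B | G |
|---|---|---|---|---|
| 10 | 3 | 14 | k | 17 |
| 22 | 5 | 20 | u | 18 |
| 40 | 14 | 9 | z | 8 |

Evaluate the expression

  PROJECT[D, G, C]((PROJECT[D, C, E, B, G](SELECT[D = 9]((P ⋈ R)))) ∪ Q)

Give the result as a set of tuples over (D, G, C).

Joining P and R on G, D yields {(22, 14, 9, 26, t, 24), (29, 22, 4, 15, m, 40), (29, 22, 4, 15, x, 33), (6, 38, 28, 1, n, 40), (6, 38, 28, 1, q, 33)}.
Selection D = 9: {(22, 14, 9, 26, t, 24)}
Keep only column(s) D, C, E, B, G: {(9, 24, 22, t, 14)}
Taking the union: {(10, 3, 14, k, 17), (22, 5, 20, u, 18), (40, 14, 9, z, 8), (9, 24, 22, t, 14)}
Keep only column(s) D, G, C: {(10, 17, 3), (22, 18, 5), (40, 8, 14), (9, 14, 24)}

{(10, 17, 3), (22, 18, 5), (40, 8, 14), (9, 14, 24)}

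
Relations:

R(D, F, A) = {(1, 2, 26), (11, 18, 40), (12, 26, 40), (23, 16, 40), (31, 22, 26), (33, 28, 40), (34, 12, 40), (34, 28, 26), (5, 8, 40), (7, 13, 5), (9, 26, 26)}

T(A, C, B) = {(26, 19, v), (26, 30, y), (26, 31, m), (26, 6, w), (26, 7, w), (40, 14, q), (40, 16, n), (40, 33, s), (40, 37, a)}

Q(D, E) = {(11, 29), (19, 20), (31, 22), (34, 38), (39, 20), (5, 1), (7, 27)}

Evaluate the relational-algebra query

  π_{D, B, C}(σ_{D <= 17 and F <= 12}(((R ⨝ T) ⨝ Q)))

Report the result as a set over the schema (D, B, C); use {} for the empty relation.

R ⋈ T (natural join on A): {(1, 2, 26, 19, v), (1, 2, 26, 30, y), (1, 2, 26, 31, m), (1, 2, 26, 6, w), (1, 2, 26, 7, w), (11, 18, 40, 14, q), (11, 18, 40, 16, n), (11, 18, 40, 33, s), (11, 18, 40, 37, a), (12, 26, 40, 14, q), (12, 26, 40, 16, n), (12, 26, 40, 33, s), (12, 26, 40, 37, a), (23, 16, 40, 14, q), (23, 16, 40, 16, n), (23, 16, 40, 33, s), (23, 16, 40, 37, a), (31, 22, 26, 19, v), (31, 22, 26, 30, y), (31, 22, 26, 31, m), (31, 22, 26, 6, w), (31, 22, 26, 7, w), (33, 28, 40, 14, q), (33, 28, 40, 16, n), (33, 28, 40, 33, s), (33, 28, 40, 37, a), (34, 12, 40, 14, q), (34, 12, 40, 16, n), (34, 12, 40, 33, s), (34, 12, 40, 37, a), (34, 28, 26, 19, v), (34, 28, 26, 30, y), (34, 28, 26, 31, m), (34, 28, 26, 6, w), (34, 28, 26, 7, w), (5, 8, 40, 14, q), (5, 8, 40, 16, n), (5, 8, 40, 33, s), (5, 8, 40, 37, a), (9, 26, 26, 19, v), (9, 26, 26, 30, y), (9, 26, 26, 31, m), (9, 26, 26, 6, w), (9, 26, 26, 7, w)}
(R ⨝ T) ⋈ Q (natural join on D): {(11, 18, 40, 14, q, 29), (11, 18, 40, 16, n, 29), (11, 18, 40, 33, s, 29), (11, 18, 40, 37, a, 29), (31, 22, 26, 19, v, 22), (31, 22, 26, 30, y, 22), (31, 22, 26, 31, m, 22), (31, 22, 26, 6, w, 22), (31, 22, 26, 7, w, 22), (34, 12, 40, 14, q, 38), (34, 12, 40, 16, n, 38), (34, 12, 40, 33, s, 38), (34, 12, 40, 37, a, 38), (34, 28, 26, 19, v, 38), (34, 28, 26, 30, y, 38), (34, 28, 26, 31, m, 38), (34, 28, 26, 6, w, 38), (34, 28, 26, 7, w, 38), (5, 8, 40, 14, q, 1), (5, 8, 40, 16, n, 1), (5, 8, 40, 33, s, 1), (5, 8, 40, 37, a, 1)}
σ[D <= 17 and F <= 12]: keep tuples satisfying D <= 17 and F <= 12 → {(5, 8, 40, 14, q, 1), (5, 8, 40, 16, n, 1), (5, 8, 40, 33, s, 1), (5, 8, 40, 37, a, 1)}
Projecting to D, B, C: {(5, a, 37), (5, n, 16), (5, q, 14), (5, s, 33)}

{(5, a, 37), (5, n, 16), (5, q, 14), (5, s, 33)}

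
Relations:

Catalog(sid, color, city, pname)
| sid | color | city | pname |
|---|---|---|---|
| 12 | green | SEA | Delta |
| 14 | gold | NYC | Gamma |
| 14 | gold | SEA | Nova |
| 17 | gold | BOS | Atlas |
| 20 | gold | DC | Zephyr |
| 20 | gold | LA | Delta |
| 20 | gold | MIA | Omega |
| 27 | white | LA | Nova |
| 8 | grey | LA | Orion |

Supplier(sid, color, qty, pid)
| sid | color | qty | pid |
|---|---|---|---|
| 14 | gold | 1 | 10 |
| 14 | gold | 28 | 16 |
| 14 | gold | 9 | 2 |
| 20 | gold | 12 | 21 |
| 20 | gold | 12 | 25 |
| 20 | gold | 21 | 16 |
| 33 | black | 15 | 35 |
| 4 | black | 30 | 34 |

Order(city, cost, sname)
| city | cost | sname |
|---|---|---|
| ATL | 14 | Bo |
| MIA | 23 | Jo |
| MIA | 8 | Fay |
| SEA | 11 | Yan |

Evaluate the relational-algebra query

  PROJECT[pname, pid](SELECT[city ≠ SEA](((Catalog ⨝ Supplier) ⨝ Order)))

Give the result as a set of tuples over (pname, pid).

Catalog ⋈ Supplier (natural join on sid, color): {(14, gold, NYC, Gamma, 1, 10), (14, gold, NYC, Gamma, 28, 16), (14, gold, NYC, Gamma, 9, 2), (14, gold, SEA, Nova, 1, 10), (14, gold, SEA, Nova, 28, 16), (14, gold, SEA, Nova, 9, 2), (20, gold, DC, Zephyr, 12, 21), (20, gold, DC, Zephyr, 12, 25), (20, gold, DC, Zephyr, 21, 16), (20, gold, LA, Delta, 12, 21), (20, gold, LA, Delta, 12, 25), (20, gold, LA, Delta, 21, 16), (20, gold, MIA, Omega, 12, 21), (20, gold, MIA, Omega, 12, 25), (20, gold, MIA, Omega, 21, 16)}
(Catalog ⨝ Supplier) ⋈ Order (natural join on city): {(14, gold, SEA, Nova, 1, 10, 11, Yan), (14, gold, SEA, Nova, 28, 16, 11, Yan), (14, gold, SEA, Nova, 9, 2, 11, Yan), (20, gold, MIA, Omega, 12, 21, 23, Jo), (20, gold, MIA, Omega, 12, 21, 8, Fay), (20, gold, MIA, Omega, 12, 25, 23, Jo), (20, gold, MIA, Omega, 12, 25, 8, Fay), (20, gold, MIA, Omega, 21, 16, 23, Jo), (20, gold, MIA, Omega, 21, 16, 8, Fay)}
σ[city ≠ SEA]: keep tuples satisfying city ≠ SEA → {(20, gold, MIA, Omega, 12, 21, 23, Jo), (20, gold, MIA, Omega, 12, 21, 8, Fay), (20, gold, MIA, Omega, 12, 25, 23, Jo), (20, gold, MIA, Omega, 12, 25, 8, Fay), (20, gold, MIA, Omega, 21, 16, 23, Jo), (20, gold, MIA, Omega, 21, 16, 8, Fay)}
π[pname, pid]: project onto (pname, pid) (3 duplicate(s) eliminated) → {(Omega, 16), (Omega, 21), (Omega, 25)}

{(Omega, 16), (Omega, 21), (Omega, 25)}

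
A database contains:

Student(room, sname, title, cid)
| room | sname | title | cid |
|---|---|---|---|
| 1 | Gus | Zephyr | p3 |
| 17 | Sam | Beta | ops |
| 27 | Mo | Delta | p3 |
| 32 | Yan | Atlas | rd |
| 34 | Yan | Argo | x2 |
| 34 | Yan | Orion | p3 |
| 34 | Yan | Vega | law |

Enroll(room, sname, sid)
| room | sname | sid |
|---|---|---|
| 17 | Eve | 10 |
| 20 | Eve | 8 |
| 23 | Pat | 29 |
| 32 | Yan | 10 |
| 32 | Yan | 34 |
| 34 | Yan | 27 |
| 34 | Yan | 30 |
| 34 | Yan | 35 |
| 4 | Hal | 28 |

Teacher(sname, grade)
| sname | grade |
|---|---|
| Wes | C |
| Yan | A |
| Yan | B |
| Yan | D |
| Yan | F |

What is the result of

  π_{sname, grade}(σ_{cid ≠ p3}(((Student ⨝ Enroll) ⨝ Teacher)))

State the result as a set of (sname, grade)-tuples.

Joining Student and Enroll on room, sname yields {(32, Yan, Atlas, rd, 10), (32, Yan, Atlas, rd, 34), (34, Yan, Argo, x2, 27), (34, Yan, Argo, x2, 30), (34, Yan, Argo, x2, 35), (34, Yan, Orion, p3, 27), (34, Yan, Orion, p3, 30), (34, Yan, Orion, p3, 35), (34, Yan, Vega, law, 27), (34, Yan, Vega, law, 30), (34, Yan, Vega, law, 35)}.
Joining (Student ⨝ Enroll) and Teacher on sname yields {(32, Yan, Atlas, rd, 10, A), (32, Yan, Atlas, rd, 10, B), (32, Yan, Atlas, rd, 10, D), (32, Yan, Atlas, rd, 10, F), (32, Yan, Atlas, rd, 34, A), (32, Yan, Atlas, rd, 34, B), (32, Yan, Atlas, rd, 34, D), (32, Yan, Atlas, rd, 34, F), (34, Yan, Argo, x2, 27, A), (34, Yan, Argo, x2, 27, B), (34, Yan, Argo, x2, 27, D), (34, Yan, Argo, x2, 27, F), (34, Yan, Argo, x2, 30, A), (34, Yan, Argo, x2, 30, B), (34, Yan, Argo, x2, 30, D), (34, Yan, Argo, x2, 30, F), (34, Yan, Argo, x2, 35, A), (34, Yan, Argo, x2, 35, B), (34, Yan, Argo, x2, 35, D), (34, Yan, Argo, x2, 35, F), (34, Yan, Orion, p3, 27, A), (34, Yan, Orion, p3, 27, B), (34, Yan, Orion, p3, 27, D), (34, Yan, Orion, p3, 27, F), (34, Yan, Orion, p3, 30, A), (34, Yan, Orion, p3, 30, B), (34, Yan, Orion, p3, 30, D), (34, Yan, Orion, p3, 30, F), (34, Yan, Orion, p3, 35, A), (34, Yan, Orion, p3, 35, B), (34, Yan, Orion, p3, 35, D), (34, Yan, Orion, p3, 35, F), (34, Yan, Vega, law, 27, A), (34, Yan, Vega, law, 27, B), (34, Yan, Vega, law, 27, D), (34, Yan, Vega, law, 27, F), (34, Yan, Vega, law, 30, A), (34, Yan, Vega, law, 30, B), (34, Yan, Vega, law, 30, D), (34, Yan, Vega, law, 30, F), (34, Yan, Vega, law, 35, A), (34, Yan, Vega, law, 35, B), (34, Yan, Vega, law, 35, D), (34, Yan, Vega, law, 35, F)}.
σ[cid ≠ p3]: keep tuples satisfying cid ≠ p3 → {(32, Yan, Atlas, rd, 10, A), (32, Yan, Atlas, rd, 10, B), (32, Yan, Atlas, rd, 10, D), (32, Yan, Atlas, rd, 10, F), (32, Yan, Atlas, rd, 34, A), (32, Yan, Atlas, rd, 34, B), (32, Yan, Atlas, rd, 34, D), (32, Yan, Atlas, rd, 34, F), (34, Yan, Argo, x2, 27, A), (34, Yan, Argo, x2, 27, B), (34, Yan, Argo, x2, 27, D), (34, Yan, Argo, x2, 27, F), (34, Yan, Argo, x2, 30, A), (34, Yan, Argo, x2, 30, B), (34, Yan, Argo, x2, 30, D), (34, Yan, Argo, x2, 30, F), (34, Yan, Argo, x2, 35, A), (34, Yan, Argo, x2, 35, B), (34, Yan, Argo, x2, 35, D), (34, Yan, Argo, x2, 35, F), (34, Yan, Vega, law, 27, A), (34, Yan, Vega, law, 27, B), (34, Yan, Vega, law, 27, D), (34, Yan, Vega, law, 27, F), (34, Yan, Vega, law, 30, A), (34, Yan, Vega, law, 30, B), (34, Yan, Vega, law, 30, D), (34, Yan, Vega, law, 30, F), (34, Yan, Vega, law, 35, A), (34, Yan, Vega, law, 35, B), (34, Yan, Vega, law, 35, D), (34, Yan, Vega, law, 35, F)}
Keep only column(s) sname, grade (28 duplicate(s) eliminated): {(Yan, A), (Yan, B), (Yan, D), (Yan, F)}

{(Yan, A), (Yan, B), (Yan, D), (Yan, F)}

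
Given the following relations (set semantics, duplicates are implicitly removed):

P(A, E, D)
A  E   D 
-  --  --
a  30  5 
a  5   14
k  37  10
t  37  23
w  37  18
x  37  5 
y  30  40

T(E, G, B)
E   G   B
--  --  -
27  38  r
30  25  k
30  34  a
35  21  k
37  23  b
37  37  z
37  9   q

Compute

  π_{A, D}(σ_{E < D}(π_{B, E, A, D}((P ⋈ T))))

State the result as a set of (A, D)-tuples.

{(y, 40)}

Joining P and T on E yields {(a, 30, 5, 25, k), (a, 30, 5, 34, a), (k, 37, 10, 23, b), (k, 37, 10, 37, z), (k, 37, 10, 9, q), (t, 37, 23, 23, b), (t, 37, 23, 37, z), (t, 37, 23, 9, q), (w, 37, 18, 23, b), (w, 37, 18, 37, z), (w, 37, 18, 9, q), (x, 37, 5, 23, b), (x, 37, 5, 37, z), (x, 37, 5, 9, q), (y, 30, 40, 25, k), (y, 30, 40, 34, a)}.
π[B, E, A, D]: project onto (B, E, A, D) → {(a, 30, a, 5), (a, 30, y, 40), (b, 37, k, 10), (b, 37, t, 23), (b, 37, w, 18), (b, 37, x, 5), (k, 30, a, 5), (k, 30, y, 40), (q, 37, k, 10), (q, 37, t, 23), (q, 37, w, 18), (q, 37, x, 5), (z, 37, k, 10), (z, 37, t, 23), (z, 37, w, 18), (z, 37, x, 5)}
Selection E < D: {(a, 30, y, 40), (k, 30, y, 40)}
π[A, D]: project onto (A, D) (1 duplicate(s) eliminated) → {(y, 40)}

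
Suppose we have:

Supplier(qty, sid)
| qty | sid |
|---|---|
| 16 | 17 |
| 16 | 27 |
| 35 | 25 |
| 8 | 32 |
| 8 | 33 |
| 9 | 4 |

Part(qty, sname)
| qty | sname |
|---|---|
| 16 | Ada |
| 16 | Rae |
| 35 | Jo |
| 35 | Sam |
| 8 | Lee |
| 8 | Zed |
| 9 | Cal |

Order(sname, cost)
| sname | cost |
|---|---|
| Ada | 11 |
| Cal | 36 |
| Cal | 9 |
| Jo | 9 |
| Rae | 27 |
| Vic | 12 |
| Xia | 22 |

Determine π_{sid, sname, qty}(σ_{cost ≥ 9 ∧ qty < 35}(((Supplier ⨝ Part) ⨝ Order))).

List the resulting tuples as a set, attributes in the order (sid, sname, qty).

{(17, Ada, 16), (17, Rae, 16), (27, Ada, 16), (27, Rae, 16), (4, Cal, 9)}

Joining Supplier and Part on qty yields {(16, 17, Ada), (16, 17, Rae), (16, 27, Ada), (16, 27, Rae), (35, 25, Jo), (35, 25, Sam), (8, 32, Lee), (8, 32, Zed), (8, 33, Lee), (8, 33, Zed), (9, 4, Cal)}.
Joining (Supplier ⨝ Part) and Order on sname yields {(16, 17, Ada, 11), (16, 17, Rae, 27), (16, 27, Ada, 11), (16, 27, Rae, 27), (35, 25, Jo, 9), (9, 4, Cal, 36), (9, 4, Cal, 9)}.
Filtering on cost ≥ 9 ∧ qty < 35 leaves {(16, 17, Ada, 11), (16, 17, Rae, 27), (16, 27, Ada, 11), (16, 27, Rae, 27), (9, 4, Cal, 36), (9, 4, Cal, 9)}.
π_{sid, sname, qty} gives {(17, Ada, 16), (17, Rae, 16), (27, Ada, 16), (27, Rae, 16), (4, Cal, 9)} (1 duplicate(s) eliminated).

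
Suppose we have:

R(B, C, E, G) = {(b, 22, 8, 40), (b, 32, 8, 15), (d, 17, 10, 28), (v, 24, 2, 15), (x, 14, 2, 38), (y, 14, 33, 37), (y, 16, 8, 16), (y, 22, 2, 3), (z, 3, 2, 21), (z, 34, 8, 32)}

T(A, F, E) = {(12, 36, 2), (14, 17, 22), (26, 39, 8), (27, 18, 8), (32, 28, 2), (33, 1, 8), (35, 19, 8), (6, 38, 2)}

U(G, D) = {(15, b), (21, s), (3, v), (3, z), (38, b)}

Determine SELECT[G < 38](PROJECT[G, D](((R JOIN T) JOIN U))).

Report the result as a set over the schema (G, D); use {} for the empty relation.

{(15, b), (21, s), (3, v), (3, z)}

Joining R and T on E yields {(b, 22, 8, 40, 26, 39), (b, 22, 8, 40, 27, 18), (b, 22, 8, 40, 33, 1), (b, 22, 8, 40, 35, 19), (b, 32, 8, 15, 26, 39), (b, 32, 8, 15, 27, 18), (b, 32, 8, 15, 33, 1), (b, 32, 8, 15, 35, 19), (v, 24, 2, 15, 12, 36), (v, 24, 2, 15, 32, 28), (v, 24, 2, 15, 6, 38), (x, 14, 2, 38, 12, 36), (x, 14, 2, 38, 32, 28), (x, 14, 2, 38, 6, 38), (y, 16, 8, 16, 26, 39), (y, 16, 8, 16, 27, 18), (y, 16, 8, 16, 33, 1), (y, 16, 8, 16, 35, 19), (y, 22, 2, 3, 12, 36), (y, 22, 2, 3, 32, 28), (y, 22, 2, 3, 6, 38), (z, 3, 2, 21, 12, 36), (z, 3, 2, 21, 32, 28), (z, 3, 2, 21, 6, 38), (z, 34, 8, 32, 26, 39), (z, 34, 8, 32, 27, 18), (z, 34, 8, 32, 33, 1), (z, 34, 8, 32, 35, 19)}.
Joining (R JOIN T) and U on G yields {(b, 32, 8, 15, 26, 39, b), (b, 32, 8, 15, 27, 18, b), (b, 32, 8, 15, 33, 1, b), (b, 32, 8, 15, 35, 19, b), (v, 24, 2, 15, 12, 36, b), (v, 24, 2, 15, 32, 28, b), (v, 24, 2, 15, 6, 38, b), (x, 14, 2, 38, 12, 36, b), (x, 14, 2, 38, 32, 28, b), (x, 14, 2, 38, 6, 38, b), (y, 22, 2, 3, 12, 36, v), (y, 22, 2, 3, 12, 36, z), (y, 22, 2, 3, 32, 28, v), (y, 22, 2, 3, 32, 28, z), (y, 22, 2, 3, 6, 38, v), (y, 22, 2, 3, 6, 38, z), (z, 3, 2, 21, 12, 36, s), (z, 3, 2, 21, 32, 28, s), (z, 3, 2, 21, 6, 38, s)}.
Keep only column(s) G, D (14 duplicate(s) eliminated): {(15, b), (21, s), (3, v), (3, z), (38, b)}
Filtering on G < 38 leaves {(15, b), (21, s), (3, v), (3, z)}.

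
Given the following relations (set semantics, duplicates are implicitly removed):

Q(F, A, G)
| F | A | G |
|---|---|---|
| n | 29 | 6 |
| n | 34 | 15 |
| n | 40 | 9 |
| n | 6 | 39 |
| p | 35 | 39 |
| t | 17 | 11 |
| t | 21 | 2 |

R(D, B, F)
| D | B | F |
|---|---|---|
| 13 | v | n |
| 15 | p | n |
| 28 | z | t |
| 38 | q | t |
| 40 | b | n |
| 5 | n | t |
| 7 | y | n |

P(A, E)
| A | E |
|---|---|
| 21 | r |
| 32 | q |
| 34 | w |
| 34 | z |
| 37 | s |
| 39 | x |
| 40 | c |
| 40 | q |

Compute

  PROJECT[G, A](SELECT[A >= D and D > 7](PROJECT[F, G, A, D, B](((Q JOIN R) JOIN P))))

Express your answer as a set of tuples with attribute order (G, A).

Q ⋈ R (natural join on F): {(n, 29, 6, 13, v), (n, 29, 6, 15, p), (n, 29, 6, 40, b), (n, 29, 6, 7, y), (n, 34, 15, 13, v), (n, 34, 15, 15, p), (n, 34, 15, 40, b), (n, 34, 15, 7, y), (n, 40, 9, 13, v), (n, 40, 9, 15, p), (n, 40, 9, 40, b), (n, 40, 9, 7, y), (n, 6, 39, 13, v), (n, 6, 39, 15, p), (n, 6, 39, 40, b), (n, 6, 39, 7, y), (t, 17, 11, 28, z), (t, 17, 11, 38, q), (t, 17, 11, 5, n), (t, 21, 2, 28, z), (t, 21, 2, 38, q), (t, 21, 2, 5, n)}
(Q JOIN R) ⋈ P (natural join on A): {(n, 34, 15, 13, v, w), (n, 34, 15, 13, v, z), (n, 34, 15, 15, p, w), (n, 34, 15, 15, p, z), (n, 34, 15, 40, b, w), (n, 34, 15, 40, b, z), (n, 34, 15, 7, y, w), (n, 34, 15, 7, y, z), (n, 40, 9, 13, v, c), (n, 40, 9, 13, v, q), (n, 40, 9, 15, p, c), (n, 40, 9, 15, p, q), (n, 40, 9, 40, b, c), (n, 40, 9, 40, b, q), (n, 40, 9, 7, y, c), (n, 40, 9, 7, y, q), (t, 21, 2, 28, z, r), (t, 21, 2, 38, q, r), (t, 21, 2, 5, n, r)}
π[F, G, A, D, B]: project onto (F, G, A, D, B) (8 duplicate(s) eliminated) → {(n, 15, 34, 13, v), (n, 15, 34, 15, p), (n, 15, 34, 40, b), (n, 15, 34, 7, y), (n, 9, 40, 13, v), (n, 9, 40, 15, p), (n, 9, 40, 40, b), (n, 9, 40, 7, y), (t, 2, 21, 28, z), (t, 2, 21, 38, q), (t, 2, 21, 5, n)}
Filtering on A >= D and D > 7 leaves {(n, 15, 34, 13, v), (n, 15, 34, 15, p), (n, 9, 40, 13, v), (n, 9, 40, 15, p), (n, 9, 40, 40, b)}.
π[G, A]: project onto (G, A) (3 duplicate(s) eliminated) → {(15, 34), (9, 40)}

{(15, 34), (9, 40)}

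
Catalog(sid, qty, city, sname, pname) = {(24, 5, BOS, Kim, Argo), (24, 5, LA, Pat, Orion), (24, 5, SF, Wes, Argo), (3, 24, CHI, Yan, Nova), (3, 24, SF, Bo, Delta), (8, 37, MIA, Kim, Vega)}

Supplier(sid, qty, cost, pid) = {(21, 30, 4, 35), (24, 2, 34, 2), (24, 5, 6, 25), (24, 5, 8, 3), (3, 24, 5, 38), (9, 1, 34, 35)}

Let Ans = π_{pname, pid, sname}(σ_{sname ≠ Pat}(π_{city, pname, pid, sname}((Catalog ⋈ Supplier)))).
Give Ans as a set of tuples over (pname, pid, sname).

{(Argo, 25, Kim), (Argo, 25, Wes), (Argo, 3, Kim), (Argo, 3, Wes), (Delta, 38, Bo), (Nova, 38, Yan)}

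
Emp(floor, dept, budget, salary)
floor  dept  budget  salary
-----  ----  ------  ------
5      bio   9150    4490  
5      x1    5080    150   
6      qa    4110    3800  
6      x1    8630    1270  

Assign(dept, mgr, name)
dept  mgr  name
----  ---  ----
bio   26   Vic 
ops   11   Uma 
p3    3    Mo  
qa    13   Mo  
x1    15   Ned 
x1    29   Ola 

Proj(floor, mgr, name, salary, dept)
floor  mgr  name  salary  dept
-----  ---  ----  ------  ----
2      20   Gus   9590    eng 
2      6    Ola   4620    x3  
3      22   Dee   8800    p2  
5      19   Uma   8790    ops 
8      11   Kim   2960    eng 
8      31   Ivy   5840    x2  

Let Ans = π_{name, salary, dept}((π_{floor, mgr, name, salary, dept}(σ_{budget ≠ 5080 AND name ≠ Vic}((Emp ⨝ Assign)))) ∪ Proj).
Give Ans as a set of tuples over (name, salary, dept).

Natural join on dept: {(5, bio, 9150, 4490, 26, Vic), (5, x1, 5080, 150, 15, Ned), (5, x1, 5080, 150, 29, Ola), (6, qa, 4110, 3800, 13, Mo), (6, x1, 8630, 1270, 15, Ned), (6, x1, 8630, 1270, 29, Ola)}
Apply σ_{budget ≠ 5080 AND name ≠ Vic}; surviving tuples: {(6, qa, 4110, 3800, 13, Mo), (6, x1, 8630, 1270, 15, Ned), (6, x1, 8630, 1270, 29, Ola)}
Projecting to floor, mgr, name, salary, dept: {(6, 13, Mo, 3800, qa), (6, 15, Ned, 1270, x1), (6, 29, Ola, 1270, x1)}
Set union of the two operands is {(2, 20, Gus, 9590, eng), (2, 6, Ola, 4620, x3), (3, 22, Dee, 8800, p2), (5, 19, Uma, 8790, ops), (6, 13, Mo, 3800, qa), (6, 15, Ned, 1270, x1), (6, 29, Ola, 1270, x1), (8, 11, Kim, 2960, eng), (8, 31, Ivy, 5840, x2)}.
Projecting to name, salary, dept: {(Dee, 8800, p2), (Gus, 9590, eng), (Ivy, 5840, x2), (Kim, 2960, eng), (Mo, 3800, qa), (Ned, 1270, x1), (Ola, 1270, x1), (Ola, 4620, x3), (Uma, 8790, ops)}

{(Dee, 8800, p2), (Gus, 9590, eng), (Ivy, 5840, x2), (Kim, 2960, eng), (Mo, 3800, qa), (Ned, 1270, x1), (Ola, 1270, x1), (Ola, 4620, x3), (Uma, 8790, ops)}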